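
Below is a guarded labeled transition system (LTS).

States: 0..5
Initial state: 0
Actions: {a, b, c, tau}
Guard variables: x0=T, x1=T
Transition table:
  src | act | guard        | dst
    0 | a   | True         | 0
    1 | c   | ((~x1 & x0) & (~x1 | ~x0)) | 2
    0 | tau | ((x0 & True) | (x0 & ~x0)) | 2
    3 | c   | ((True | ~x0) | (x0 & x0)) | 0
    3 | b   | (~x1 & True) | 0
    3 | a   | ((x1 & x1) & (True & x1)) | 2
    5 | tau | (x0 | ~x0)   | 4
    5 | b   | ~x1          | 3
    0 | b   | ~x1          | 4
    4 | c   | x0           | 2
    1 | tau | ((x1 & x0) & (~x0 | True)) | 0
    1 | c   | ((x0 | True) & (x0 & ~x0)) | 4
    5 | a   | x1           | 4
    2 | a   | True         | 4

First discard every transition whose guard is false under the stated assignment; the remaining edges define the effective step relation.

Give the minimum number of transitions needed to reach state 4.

Answer: 2

Analysis:
BFS to 4:
  Layer 0: {0}
  Layer 1: {2}
  Layer 2: {4}
first hit 4 at d=2 via tau·a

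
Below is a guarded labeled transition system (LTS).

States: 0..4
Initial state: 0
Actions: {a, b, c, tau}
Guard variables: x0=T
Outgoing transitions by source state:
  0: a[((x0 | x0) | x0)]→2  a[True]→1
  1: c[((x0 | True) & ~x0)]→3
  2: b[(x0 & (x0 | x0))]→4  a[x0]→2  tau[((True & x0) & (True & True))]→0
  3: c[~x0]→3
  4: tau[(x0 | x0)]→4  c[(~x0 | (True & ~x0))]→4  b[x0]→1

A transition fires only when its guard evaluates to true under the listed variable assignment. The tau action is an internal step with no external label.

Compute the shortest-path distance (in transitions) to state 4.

Answer: 2

Trace:
BFS to 4:
  depth 0: {0}
  depth 1: {1,2}
  depth 2: {4}
first hit 4 at d=2 via a·b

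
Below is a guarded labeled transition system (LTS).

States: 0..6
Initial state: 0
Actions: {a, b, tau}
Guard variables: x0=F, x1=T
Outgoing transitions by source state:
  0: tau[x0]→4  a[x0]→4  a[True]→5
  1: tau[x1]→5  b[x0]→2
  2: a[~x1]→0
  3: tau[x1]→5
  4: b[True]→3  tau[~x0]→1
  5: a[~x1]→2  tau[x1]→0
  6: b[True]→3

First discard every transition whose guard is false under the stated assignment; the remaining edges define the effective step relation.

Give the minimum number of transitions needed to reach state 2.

BFS to 2:
  Layer 0: {0}
  Layer 1: {5}
2 never appears.

Answer: UNREACHABLE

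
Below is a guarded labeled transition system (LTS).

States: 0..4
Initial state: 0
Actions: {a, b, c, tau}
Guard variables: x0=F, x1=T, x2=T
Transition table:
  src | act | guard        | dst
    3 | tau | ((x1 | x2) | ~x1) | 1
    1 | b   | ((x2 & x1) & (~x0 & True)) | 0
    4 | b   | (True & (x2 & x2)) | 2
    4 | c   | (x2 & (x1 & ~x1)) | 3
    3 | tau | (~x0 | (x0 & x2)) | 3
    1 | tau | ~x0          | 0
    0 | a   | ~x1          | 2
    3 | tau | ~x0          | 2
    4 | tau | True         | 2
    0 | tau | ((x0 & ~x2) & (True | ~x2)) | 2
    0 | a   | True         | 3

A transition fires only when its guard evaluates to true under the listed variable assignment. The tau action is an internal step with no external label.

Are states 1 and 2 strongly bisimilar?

Bisimulation quotient by refinement:
  round 0: {{0,1,2,3,4}}
  round 1: {{0},{1,4},{2},{3}}
  round 2: {{0},{1},{2},{3},{4}}
5 equivalence class(es) (converged in 3)
1∈{1}, 2∈{2}

Answer: NOT BISIMILAR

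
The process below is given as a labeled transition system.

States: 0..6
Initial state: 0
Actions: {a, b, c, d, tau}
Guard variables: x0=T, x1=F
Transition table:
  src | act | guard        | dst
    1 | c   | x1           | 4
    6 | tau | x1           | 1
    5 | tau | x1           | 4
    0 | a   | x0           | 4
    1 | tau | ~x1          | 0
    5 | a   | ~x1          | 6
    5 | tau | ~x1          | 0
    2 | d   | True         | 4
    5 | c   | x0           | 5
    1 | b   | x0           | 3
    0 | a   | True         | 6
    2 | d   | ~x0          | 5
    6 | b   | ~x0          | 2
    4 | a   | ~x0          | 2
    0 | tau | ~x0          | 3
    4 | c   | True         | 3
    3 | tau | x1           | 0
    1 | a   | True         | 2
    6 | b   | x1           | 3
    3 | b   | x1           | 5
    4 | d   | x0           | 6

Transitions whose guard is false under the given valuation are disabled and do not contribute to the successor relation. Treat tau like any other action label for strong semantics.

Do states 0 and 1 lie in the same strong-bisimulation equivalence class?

Answer: NOT BISIMILAR

Analysis:
Bisimulation quotient by refinement:
  round 0: {{0,1,2,3,4,5,6}}
  round 1: {{0},{1},{2},{3,6},{4},{5}}
stable after 2 split(s): 6 block(s)
0∈{0}, 1∈{1}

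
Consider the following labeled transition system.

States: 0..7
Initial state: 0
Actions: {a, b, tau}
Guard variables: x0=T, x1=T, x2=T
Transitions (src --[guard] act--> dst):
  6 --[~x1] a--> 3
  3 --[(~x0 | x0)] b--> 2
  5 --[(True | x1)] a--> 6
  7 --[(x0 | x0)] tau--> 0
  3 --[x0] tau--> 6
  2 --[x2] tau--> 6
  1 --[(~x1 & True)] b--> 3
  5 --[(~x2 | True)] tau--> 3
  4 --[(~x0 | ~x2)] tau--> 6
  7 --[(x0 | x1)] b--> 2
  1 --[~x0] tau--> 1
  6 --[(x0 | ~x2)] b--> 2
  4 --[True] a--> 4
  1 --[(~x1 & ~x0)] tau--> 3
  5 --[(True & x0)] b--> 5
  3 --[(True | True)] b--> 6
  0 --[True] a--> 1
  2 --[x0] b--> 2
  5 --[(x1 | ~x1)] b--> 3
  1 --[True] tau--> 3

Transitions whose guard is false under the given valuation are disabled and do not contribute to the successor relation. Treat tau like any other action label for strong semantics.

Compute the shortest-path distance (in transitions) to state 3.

Answer: 2

Working:
Layered search for 3:
  L0 = {0}
  L1 = {1}
  L2 = {3}
first hit 3 at d=2 via a·tau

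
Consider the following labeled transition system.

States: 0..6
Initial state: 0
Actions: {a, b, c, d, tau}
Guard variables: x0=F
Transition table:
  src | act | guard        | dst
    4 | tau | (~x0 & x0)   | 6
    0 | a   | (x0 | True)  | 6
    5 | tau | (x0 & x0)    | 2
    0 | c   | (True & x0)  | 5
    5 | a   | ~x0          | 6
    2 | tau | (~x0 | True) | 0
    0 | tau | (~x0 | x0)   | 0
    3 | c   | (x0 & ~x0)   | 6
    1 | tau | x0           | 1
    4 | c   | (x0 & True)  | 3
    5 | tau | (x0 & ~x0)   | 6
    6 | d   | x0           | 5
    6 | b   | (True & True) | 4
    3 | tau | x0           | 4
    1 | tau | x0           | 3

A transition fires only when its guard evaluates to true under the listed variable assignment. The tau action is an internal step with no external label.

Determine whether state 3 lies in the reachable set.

Guard filter leaves 5 enabled edge(s).
depth 0: {0}
depth 1: {6}  cumulative {0,6}
depth 2: {4}  cumulative {0,4,6}
Reach set: {0,4,6}

Answer: UNREACHABLE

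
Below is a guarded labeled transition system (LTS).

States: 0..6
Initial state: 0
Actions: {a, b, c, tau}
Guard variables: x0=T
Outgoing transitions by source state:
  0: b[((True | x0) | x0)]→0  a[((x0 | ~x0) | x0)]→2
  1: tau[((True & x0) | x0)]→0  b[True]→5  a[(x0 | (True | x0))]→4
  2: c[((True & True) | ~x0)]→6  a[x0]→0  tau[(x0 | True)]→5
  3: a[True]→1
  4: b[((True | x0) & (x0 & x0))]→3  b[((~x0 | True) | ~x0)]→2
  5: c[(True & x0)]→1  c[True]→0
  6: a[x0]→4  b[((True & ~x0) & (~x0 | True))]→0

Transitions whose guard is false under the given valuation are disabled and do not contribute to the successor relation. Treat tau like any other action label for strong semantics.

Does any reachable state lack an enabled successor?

Reach set: {0,1,2,3,4,5,6}
  0: a→2  b→0  [2 exit(s)]
  1: a→4  b→5  tau→0  [3 exit(s)]
  2: a→0  c→6  tau→5  [3 exit(s)]
  3: a→1  [1 exit(s)]
  4: b→2  b→3  [2 exit(s)]
  5: c→0  c→1  [2 exit(s)]
  6: a→4  [1 exit(s)]

Answer: DEADLOCK-FREE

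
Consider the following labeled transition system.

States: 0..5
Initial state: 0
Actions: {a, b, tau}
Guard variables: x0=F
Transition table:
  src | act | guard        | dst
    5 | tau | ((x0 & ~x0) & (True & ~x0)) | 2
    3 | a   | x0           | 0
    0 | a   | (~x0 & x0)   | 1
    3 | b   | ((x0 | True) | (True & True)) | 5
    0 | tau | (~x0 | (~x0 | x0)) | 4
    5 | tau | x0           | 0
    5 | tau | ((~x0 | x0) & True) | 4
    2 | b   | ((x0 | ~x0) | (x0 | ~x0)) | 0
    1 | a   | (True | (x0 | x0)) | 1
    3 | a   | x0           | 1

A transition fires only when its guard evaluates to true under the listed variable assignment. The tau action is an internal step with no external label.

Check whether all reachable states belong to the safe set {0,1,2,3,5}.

Inv-set: {0,1,2,3,5}
Reach set: {0,4}
  0: ✓
  4: ✗ unsafe
reach 4 via tau — violates

Answer: INVARIANT VIOLATED at state 4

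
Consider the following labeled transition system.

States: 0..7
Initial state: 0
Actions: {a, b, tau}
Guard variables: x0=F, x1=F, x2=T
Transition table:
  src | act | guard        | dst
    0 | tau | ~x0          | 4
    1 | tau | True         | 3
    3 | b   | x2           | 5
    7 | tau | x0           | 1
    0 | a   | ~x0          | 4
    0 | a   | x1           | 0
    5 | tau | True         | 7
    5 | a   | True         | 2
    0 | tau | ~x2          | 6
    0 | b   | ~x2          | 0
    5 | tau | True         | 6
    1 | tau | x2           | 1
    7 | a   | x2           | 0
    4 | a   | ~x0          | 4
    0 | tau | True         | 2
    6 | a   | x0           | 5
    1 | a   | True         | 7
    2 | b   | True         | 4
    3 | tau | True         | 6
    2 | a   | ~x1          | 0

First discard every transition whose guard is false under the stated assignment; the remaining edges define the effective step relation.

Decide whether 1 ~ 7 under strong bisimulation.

Refine partition for ~:
  P[0] = {{0,1,2,3,4,5,6,7}}
  P[1] = {{0,1,5},{2},{3},{4,7},{6}}
  P[2] = {{0},{1},{2},{3},{4},{5},{6},{7}}
8 equivalence class(es) (converged in 3)
[1]={1}  [7]={7}

Answer: NOT BISIMILAR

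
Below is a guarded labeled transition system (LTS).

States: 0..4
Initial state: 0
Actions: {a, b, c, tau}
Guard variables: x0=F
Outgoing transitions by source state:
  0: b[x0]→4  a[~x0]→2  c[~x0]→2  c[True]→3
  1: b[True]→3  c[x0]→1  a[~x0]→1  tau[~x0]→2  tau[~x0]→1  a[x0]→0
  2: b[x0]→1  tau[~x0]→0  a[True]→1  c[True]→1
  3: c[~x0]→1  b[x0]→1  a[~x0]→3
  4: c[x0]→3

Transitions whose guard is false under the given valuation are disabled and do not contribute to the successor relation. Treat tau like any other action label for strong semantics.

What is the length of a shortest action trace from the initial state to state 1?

Layered search for 1:
  Layer 0: {0}
  Layer 1: {2,3}
  Layer 2: {1}
depth(1)=2, e.g. a·a

Answer: 2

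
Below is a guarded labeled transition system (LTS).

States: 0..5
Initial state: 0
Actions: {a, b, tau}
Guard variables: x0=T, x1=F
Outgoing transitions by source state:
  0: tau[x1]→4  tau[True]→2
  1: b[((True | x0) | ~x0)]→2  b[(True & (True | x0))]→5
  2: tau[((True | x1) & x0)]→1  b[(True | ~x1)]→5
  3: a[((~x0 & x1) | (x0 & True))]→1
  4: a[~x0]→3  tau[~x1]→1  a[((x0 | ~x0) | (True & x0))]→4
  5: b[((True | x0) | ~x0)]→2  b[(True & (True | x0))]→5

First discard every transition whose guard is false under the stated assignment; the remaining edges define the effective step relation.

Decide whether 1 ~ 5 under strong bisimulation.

Answer: BISIMILAR

Trace:
Compute ~ classes (split until stable):
  round 0: {{0,1,2,3,4,5}}
  round 1: {{0},{1,5},{2},{3},{4}}
5 equivalence class(es) (converged in 2)
class of 1: {1,5}; class of 5: {1,5}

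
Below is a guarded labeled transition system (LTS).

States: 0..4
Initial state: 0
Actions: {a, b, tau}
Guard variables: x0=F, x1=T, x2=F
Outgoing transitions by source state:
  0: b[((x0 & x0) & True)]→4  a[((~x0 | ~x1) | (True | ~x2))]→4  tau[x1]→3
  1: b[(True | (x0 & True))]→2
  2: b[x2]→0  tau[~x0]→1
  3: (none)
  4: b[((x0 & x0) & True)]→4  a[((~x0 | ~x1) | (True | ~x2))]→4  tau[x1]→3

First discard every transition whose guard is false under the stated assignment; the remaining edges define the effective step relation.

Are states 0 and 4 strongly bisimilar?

Answer: BISIMILAR

Analysis:
Compute ~ classes (split until stable):
  P[0] = {{0,1,2,3,4}}
  P[1] = {{0,4},{1},{2},{3}}
Fixed point at round 2; 4 class(es).
0∈{0,4}, 4∈{0,4}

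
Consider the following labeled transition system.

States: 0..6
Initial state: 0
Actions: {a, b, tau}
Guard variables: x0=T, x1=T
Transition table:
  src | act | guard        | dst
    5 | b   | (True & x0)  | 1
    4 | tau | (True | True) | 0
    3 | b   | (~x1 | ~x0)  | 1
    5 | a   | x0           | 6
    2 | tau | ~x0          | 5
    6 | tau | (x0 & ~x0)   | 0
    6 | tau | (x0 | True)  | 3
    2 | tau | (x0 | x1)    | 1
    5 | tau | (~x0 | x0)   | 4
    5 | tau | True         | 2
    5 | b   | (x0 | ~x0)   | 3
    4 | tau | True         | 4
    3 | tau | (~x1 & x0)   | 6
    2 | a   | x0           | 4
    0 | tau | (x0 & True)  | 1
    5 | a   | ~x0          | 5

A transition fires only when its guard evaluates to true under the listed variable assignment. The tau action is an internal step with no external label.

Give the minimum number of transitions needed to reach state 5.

Layered search for 5:
  depth 0: {0}
  depth 1: {1}
5 never appears.

Answer: UNREACHABLE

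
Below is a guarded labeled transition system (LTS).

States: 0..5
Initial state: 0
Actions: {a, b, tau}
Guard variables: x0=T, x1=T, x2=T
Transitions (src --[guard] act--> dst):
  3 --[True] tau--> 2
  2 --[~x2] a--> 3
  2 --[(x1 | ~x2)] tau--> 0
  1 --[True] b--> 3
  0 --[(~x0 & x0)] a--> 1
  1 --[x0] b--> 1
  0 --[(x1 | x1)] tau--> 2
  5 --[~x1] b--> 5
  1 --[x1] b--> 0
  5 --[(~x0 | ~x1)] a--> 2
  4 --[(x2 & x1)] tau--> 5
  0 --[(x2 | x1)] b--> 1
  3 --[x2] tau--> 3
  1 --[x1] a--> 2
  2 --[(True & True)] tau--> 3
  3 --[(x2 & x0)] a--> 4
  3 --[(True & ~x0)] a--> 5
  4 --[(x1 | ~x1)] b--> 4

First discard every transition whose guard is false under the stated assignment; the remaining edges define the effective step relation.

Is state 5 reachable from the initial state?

Answer: REACHABLE

Working:
After dropping false guards: 13 live edges.
L0 = {0}
L1 = {1,2}  now seen {0,1,2}
L2 = {3}  now seen {0,1,2,3}
L3 = {4}  now seen {0,1,2,3,4}
L4 = {5}  now seen {0,1,2,3,4,5}
R = {0,1,2,3,4,5}
trace reaching 5: tau·tau·a·tau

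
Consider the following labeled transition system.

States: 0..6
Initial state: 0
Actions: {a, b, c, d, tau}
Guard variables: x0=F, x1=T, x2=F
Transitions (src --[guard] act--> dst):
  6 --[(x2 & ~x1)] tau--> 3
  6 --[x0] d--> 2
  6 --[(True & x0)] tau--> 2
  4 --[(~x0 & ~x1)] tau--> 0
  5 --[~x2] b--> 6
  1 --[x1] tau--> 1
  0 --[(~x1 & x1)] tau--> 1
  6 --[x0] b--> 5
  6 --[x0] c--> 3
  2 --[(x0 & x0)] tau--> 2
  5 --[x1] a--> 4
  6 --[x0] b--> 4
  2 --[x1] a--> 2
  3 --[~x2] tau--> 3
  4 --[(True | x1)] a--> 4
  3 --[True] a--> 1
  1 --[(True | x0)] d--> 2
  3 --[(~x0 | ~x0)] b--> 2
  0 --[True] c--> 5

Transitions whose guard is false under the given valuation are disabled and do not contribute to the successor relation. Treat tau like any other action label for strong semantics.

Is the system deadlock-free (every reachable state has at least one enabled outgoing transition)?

Answer: DEADLOCK at state 6

Working:
R = {0,4,5,6}
  0: c→5  [deg 1]
  4: a→4  [deg 1]
  5: a→4  b→6  [deg 2]
  6: ∅  [deadlock]
Path to 6: c·b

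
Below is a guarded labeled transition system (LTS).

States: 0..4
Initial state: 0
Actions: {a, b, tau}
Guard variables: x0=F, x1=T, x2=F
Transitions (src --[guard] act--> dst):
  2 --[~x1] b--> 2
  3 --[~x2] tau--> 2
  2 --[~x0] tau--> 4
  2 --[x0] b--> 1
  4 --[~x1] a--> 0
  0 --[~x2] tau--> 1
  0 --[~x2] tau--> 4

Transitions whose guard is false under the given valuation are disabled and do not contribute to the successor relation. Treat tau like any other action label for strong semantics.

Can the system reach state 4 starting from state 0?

4 transition(s) survive guard evaluation.
L0 = {0}
L1 = {1,4}  cumulative {0,1,4}
Reachable = {0,1,4}
witness 4: tau

Answer: REACHABLE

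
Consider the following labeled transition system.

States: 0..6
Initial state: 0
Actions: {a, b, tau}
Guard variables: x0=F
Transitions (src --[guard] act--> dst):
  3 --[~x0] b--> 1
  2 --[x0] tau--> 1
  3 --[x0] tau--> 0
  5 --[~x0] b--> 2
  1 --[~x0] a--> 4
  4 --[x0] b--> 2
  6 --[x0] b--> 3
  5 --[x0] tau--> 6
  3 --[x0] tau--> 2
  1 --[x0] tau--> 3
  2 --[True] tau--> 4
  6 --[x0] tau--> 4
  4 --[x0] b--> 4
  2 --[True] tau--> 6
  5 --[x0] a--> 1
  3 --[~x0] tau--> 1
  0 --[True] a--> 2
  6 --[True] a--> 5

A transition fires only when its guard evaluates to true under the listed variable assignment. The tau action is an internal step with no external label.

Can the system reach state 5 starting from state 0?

Guard filter leaves 8 enabled edge(s).
Layer 0: {0}
Layer 1: {2}  now seen {0,2}
Layer 2: {4,6}  now seen {0,2,4,6}
Layer 3: {5}  now seen {0,2,4,5,6}
Reach set: {0,2,4,5,6}
witness 5: a·tau·a

Answer: REACHABLE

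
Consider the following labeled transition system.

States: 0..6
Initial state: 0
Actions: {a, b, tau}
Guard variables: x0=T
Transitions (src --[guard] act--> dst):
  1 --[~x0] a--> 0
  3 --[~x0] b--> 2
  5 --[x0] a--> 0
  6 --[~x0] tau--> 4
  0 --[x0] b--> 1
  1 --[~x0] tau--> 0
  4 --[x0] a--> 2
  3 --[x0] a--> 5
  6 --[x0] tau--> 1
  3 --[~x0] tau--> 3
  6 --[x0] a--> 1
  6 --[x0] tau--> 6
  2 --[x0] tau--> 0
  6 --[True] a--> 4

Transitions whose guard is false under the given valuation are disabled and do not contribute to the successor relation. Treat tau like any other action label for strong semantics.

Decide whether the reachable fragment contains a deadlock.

Answer: DEADLOCK at state 1

Working:
Reach set: {0,1}
  0: b→1  [1 out]
  1: ∅  [no exit]
Path to 1: b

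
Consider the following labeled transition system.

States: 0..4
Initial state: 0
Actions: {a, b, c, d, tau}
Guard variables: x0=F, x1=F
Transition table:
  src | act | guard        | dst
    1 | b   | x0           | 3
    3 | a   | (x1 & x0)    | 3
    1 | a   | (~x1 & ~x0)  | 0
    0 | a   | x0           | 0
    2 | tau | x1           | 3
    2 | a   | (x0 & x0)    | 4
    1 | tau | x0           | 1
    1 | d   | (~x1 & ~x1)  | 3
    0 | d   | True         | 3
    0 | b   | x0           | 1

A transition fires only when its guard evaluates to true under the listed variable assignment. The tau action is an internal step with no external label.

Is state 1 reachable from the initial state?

Answer: UNREACHABLE

Trace:
Guard filter leaves 3 enabled edge(s).
Layer 0: {0}
Layer 1: {3}  now seen {0,3}
Reachable = {0,3}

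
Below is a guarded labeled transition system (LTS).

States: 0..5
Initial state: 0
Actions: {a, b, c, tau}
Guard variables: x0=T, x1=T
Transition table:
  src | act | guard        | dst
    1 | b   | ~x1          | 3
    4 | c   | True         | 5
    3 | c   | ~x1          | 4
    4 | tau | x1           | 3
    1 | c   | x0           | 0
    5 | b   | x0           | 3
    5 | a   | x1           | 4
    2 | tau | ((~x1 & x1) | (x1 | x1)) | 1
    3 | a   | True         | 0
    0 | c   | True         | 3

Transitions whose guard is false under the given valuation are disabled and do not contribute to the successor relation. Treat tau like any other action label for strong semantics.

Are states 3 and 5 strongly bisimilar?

Compute ~ classes (split until stable):
  P[0] = {{0,1,2,3,4,5}}
  P[1] = {{0,1},{2},{3},{4},{5}}
  P[2] = {{0},{1},{2},{3},{4},{5}}
Fixed point at round 3; 6 class(es).
[3]={3}  [5]={5}

Answer: NOT BISIMILAR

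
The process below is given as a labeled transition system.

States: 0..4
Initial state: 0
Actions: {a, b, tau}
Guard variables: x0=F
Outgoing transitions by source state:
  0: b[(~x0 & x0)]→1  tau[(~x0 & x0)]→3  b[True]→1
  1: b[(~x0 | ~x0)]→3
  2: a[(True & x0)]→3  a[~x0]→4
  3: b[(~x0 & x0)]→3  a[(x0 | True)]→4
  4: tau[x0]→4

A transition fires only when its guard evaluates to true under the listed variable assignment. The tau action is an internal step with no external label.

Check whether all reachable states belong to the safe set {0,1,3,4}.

Answer: INVARIANT HOLDS

Analysis:
Safe = {0,1,3,4}
R = {0,1,3,4}
  0: ✓
  1: ✓
  3: ✓
  4: ✓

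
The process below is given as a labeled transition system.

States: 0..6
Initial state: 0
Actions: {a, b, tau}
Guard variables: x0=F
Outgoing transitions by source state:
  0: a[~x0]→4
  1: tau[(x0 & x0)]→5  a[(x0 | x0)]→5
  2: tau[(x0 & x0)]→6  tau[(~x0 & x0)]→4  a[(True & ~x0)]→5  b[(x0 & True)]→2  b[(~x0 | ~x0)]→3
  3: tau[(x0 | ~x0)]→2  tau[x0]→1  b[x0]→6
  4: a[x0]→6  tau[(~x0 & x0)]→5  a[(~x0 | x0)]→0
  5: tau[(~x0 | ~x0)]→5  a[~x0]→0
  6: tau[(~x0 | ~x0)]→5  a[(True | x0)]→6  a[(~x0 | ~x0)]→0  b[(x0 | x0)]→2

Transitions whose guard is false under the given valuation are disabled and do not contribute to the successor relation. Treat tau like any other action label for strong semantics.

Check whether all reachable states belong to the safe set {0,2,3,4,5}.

Answer: INVARIANT HOLDS

Analysis:
Inv-set: {0,2,3,4,5}
Reachable = {0,4}
  0: safe
  4: safe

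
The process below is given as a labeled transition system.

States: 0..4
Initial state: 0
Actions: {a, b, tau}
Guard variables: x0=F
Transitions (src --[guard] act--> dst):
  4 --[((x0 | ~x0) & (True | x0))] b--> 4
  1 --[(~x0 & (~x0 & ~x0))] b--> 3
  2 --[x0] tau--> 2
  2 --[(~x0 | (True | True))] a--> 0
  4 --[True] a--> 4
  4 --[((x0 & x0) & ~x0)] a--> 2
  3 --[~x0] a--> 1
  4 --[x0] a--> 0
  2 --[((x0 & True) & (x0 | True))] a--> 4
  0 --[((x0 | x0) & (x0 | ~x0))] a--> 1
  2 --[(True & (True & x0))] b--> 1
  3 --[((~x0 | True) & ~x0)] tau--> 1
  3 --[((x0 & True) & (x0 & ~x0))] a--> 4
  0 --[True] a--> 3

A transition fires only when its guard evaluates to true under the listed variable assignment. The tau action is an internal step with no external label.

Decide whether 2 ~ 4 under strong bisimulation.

Bisimulation quotient by refinement:
  π0 = {{0,1,2,3,4}}
  π1 = {{0,2},{1},{3},{4}}
  π2 = {{0},{1},{2},{3},{4}}
stable after 3 split(s): 5 block(s)
[2]={2}  [4]={4}

Answer: NOT BISIMILAR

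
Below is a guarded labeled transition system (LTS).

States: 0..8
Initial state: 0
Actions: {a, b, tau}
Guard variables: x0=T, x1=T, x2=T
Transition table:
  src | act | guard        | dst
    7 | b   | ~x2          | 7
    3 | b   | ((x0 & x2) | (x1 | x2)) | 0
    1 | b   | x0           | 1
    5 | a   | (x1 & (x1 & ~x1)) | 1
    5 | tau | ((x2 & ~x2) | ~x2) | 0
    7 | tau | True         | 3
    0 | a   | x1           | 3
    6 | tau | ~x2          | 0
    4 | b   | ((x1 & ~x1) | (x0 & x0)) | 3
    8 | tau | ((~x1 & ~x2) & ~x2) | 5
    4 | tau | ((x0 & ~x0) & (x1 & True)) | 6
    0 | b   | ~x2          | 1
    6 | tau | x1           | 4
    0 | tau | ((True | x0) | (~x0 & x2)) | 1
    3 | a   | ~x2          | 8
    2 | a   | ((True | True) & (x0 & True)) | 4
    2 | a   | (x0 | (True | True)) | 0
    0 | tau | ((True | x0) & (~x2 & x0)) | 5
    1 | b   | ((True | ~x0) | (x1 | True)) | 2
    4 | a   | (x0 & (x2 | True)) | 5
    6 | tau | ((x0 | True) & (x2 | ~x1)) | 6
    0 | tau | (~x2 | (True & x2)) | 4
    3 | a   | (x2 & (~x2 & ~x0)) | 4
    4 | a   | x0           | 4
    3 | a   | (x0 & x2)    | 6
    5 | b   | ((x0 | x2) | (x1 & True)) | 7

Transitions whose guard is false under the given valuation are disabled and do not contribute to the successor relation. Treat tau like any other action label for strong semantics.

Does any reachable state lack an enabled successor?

R = {0,1,2,3,4,5,6,7}
  0: a→3  tau→1  tau→4  [deg 3]
  1: b→1  b→2  [deg 2]
  2: a→0  a→4  [deg 2]
  3: a→6  b→0  [deg 2]
  4: a→4  a→5  b→3  [deg 3]
  5: b→7  [deg 1]
  6: tau→4  tau→6  [deg 2]
  7: tau→3  [deg 1]

Answer: DEADLOCK-FREE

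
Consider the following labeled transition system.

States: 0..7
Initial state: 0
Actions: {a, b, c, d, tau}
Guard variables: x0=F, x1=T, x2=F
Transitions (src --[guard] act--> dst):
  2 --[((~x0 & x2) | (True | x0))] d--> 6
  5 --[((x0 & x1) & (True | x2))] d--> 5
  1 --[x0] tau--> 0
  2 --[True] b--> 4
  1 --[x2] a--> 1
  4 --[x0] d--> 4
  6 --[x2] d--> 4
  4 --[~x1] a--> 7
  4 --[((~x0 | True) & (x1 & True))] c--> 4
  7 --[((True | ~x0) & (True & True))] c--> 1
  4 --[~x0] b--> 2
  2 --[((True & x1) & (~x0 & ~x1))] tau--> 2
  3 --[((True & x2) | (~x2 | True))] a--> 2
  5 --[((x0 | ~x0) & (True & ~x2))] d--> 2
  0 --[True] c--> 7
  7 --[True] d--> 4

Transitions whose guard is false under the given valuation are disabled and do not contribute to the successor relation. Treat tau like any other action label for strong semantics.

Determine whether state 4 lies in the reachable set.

9 transition(s) survive guard evaluation.
Layer 0: {0}
Layer 1: {7}  cumulative {0,7}
Layer 2: {1,4}  cumulative {0,1,4,7}
Layer 3: {2}  cumulative {0,1,2,4,7}
Layer 4: {6}  cumulative {0,1,2,4,6,7}
Reachable = {0,1,2,4,6,7}
witness 4: c·d

Answer: REACHABLE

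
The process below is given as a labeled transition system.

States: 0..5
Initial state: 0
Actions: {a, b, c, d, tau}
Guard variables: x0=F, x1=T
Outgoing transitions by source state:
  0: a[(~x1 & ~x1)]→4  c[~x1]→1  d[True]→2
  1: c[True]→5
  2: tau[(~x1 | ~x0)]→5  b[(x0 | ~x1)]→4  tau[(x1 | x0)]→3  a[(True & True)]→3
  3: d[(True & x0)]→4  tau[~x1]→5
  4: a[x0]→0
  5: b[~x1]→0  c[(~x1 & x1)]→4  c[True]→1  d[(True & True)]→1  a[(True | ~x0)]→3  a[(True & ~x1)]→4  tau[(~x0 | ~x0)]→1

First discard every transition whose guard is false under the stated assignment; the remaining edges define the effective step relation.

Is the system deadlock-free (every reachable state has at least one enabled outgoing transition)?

Reach set: {0,1,2,3,5}
  0: d→2  [deg 1]
  1: c→5  [deg 1]
  2: a→3  tau→3  tau→5  [deg 3]
  3: ∅  [no exit]
  5: a→3  c→1  d→1  tau→1  [deg 4]
trace reaching 3: d·tau

Answer: DEADLOCK at state 3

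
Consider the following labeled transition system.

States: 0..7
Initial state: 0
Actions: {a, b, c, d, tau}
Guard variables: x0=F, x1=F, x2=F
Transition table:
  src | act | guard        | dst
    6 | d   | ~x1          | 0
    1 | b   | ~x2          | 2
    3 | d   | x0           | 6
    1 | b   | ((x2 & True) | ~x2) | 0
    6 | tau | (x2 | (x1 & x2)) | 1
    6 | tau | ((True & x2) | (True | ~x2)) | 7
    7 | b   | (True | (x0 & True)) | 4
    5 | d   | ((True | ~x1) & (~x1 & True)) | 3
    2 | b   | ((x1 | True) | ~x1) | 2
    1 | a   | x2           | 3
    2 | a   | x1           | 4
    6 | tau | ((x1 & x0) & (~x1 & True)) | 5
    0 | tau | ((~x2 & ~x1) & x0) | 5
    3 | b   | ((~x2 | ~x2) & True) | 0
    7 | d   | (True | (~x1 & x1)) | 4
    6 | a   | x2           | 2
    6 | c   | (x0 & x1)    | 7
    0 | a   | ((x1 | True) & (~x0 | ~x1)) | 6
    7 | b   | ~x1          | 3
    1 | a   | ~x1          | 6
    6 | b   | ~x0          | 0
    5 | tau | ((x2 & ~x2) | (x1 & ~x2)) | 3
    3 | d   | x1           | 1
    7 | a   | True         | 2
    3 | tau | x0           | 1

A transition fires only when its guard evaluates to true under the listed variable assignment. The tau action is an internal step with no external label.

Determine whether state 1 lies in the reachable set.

Answer: UNREACHABLE

Trace:
Guard filter leaves 14 enabled edge(s).
depth 0: {0}
depth 1: {6}  total {0,6}
depth 2: {7}  total {0,6,7}
depth 3: {2,3,4}  total {0,2,3,4,6,7}
Reach set: {0,2,3,4,6,7}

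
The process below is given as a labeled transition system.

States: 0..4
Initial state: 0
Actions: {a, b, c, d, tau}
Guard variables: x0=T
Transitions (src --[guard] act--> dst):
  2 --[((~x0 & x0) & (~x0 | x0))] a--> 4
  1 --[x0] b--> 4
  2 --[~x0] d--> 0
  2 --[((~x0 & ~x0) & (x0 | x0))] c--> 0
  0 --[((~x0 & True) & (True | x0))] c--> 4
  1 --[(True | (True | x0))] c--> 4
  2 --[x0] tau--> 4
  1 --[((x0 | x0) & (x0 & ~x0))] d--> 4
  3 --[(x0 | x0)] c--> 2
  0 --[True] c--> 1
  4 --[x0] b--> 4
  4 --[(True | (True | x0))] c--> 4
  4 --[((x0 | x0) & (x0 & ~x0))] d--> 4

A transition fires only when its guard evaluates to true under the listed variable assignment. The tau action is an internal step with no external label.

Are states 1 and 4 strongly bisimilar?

Refine partition for ~:
  π0 = {{0,1,2,3,4}}
  π1 = {{0,3},{1,4},{2}}
  π2 = {{0},{1,4},{2},{3}}
4 equivalence class(es) (converged in 3)
1∈{1,4}, 4∈{1,4}

Answer: BISIMILAR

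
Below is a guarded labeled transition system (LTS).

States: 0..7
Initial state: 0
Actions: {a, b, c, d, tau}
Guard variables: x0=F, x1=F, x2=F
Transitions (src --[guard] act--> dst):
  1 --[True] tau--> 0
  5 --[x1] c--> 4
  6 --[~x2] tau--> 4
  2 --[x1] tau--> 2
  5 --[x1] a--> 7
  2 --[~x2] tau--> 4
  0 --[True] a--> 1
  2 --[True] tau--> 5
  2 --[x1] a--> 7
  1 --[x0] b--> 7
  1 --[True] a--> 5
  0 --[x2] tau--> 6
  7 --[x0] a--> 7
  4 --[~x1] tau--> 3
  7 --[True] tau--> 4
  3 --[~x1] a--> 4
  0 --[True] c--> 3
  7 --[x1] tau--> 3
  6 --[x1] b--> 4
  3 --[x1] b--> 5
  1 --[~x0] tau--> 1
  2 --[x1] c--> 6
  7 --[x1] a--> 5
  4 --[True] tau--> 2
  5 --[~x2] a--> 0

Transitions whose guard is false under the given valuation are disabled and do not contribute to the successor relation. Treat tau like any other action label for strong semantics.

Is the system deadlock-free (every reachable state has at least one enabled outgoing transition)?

R = {0,1,2,3,4,5}
  0: a→1  c→3  [2 out]
  1: a→5  tau→0  tau→1  [3 out]
  2: tau→4  tau→5  [2 out]
  3: a→4  [1 out]
  4: tau→2  tau→3  [2 out]
  5: a→0  [1 out]

Answer: DEADLOCK-FREE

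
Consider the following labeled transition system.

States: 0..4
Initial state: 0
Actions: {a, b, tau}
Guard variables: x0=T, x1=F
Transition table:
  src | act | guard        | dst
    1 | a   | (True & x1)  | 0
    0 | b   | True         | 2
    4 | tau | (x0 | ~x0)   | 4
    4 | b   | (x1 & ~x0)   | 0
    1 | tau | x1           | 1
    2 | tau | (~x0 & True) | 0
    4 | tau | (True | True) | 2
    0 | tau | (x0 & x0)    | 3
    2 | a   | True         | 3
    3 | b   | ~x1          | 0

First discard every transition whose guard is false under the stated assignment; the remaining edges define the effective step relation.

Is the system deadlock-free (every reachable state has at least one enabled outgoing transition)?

Answer: DEADLOCK-FREE

Trace:
R = {0,2,3}
  0: b→2  tau→3  [deg 2]
  2: a→3  [deg 1]
  3: b→0  [deg 1]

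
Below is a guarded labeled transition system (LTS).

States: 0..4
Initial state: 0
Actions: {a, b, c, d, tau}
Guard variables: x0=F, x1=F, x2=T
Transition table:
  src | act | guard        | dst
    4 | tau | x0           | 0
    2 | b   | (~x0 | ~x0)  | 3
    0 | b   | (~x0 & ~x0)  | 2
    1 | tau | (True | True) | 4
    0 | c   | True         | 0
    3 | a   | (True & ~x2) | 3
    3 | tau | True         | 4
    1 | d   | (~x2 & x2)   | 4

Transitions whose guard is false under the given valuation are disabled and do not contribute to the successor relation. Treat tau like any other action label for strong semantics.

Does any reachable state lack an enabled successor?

Answer: DEADLOCK at state 4

Analysis:
Reach set: {0,2,3,4}
  0: b→2  c→0  [deg 2]
  2: b→3  [deg 1]
  3: tau→4  [deg 1]
  4: ∅  [STUCK]
witness 4: b·b·tau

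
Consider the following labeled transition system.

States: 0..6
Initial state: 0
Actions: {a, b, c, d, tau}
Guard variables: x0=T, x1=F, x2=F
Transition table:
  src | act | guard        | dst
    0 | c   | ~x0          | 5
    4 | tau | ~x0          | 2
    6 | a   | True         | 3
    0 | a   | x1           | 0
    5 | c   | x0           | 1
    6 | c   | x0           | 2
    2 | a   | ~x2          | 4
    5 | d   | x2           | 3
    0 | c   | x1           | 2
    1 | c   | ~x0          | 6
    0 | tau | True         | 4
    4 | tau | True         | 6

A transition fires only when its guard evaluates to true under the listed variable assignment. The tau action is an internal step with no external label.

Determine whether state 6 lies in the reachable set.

After dropping false guards: 6 live edges.
L0 = {0}
L1 = {4}  total {0,4}
L2 = {6}  total {0,4,6}
L3 = {2,3}  total {0,2,3,4,6}
R = {0,2,3,4,6}
Path to 6: tau·tau

Answer: REACHABLE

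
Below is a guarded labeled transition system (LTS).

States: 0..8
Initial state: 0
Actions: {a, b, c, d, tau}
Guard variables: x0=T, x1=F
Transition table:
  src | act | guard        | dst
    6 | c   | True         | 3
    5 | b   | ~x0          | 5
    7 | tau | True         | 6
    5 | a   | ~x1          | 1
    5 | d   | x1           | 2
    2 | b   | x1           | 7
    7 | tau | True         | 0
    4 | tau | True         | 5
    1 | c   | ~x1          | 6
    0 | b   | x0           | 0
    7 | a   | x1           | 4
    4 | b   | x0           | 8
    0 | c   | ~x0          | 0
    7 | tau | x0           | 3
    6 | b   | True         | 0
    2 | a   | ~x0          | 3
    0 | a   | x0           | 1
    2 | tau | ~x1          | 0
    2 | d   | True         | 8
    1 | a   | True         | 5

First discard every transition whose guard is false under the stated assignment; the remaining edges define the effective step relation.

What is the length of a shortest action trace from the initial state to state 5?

BFS to 5:
  L0 = {0}
  L1 = {1}
  L2 = {5,6}
5 enters at depth 2; path a·a

Answer: 2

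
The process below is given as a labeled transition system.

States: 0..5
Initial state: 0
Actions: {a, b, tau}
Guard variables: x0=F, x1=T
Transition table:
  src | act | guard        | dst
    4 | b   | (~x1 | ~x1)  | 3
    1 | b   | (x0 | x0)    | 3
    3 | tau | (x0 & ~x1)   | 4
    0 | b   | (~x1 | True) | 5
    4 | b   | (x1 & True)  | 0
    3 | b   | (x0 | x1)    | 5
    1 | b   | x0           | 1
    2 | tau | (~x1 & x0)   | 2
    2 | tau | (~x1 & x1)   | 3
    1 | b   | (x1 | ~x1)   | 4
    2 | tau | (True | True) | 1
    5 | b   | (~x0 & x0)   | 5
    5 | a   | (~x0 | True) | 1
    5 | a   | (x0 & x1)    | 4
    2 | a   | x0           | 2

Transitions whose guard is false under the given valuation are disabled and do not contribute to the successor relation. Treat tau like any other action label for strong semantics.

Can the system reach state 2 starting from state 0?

6 transition(s) survive guard evaluation.
depth 0: {0}
depth 1: {5}  total {0,5}
depth 2: {1}  total {0,1,5}
depth 3: {4}  total {0,1,4,5}
Reach set: {0,1,4,5}

Answer: UNREACHABLE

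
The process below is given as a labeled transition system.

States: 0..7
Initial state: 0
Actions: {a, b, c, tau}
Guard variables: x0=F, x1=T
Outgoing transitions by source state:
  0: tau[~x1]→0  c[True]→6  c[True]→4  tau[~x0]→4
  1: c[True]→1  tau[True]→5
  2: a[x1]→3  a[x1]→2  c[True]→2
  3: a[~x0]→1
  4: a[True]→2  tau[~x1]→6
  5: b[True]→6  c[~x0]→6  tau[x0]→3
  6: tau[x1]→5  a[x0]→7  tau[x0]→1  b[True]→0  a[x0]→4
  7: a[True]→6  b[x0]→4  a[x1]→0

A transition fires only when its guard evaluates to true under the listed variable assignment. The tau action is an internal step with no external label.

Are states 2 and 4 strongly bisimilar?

Answer: NOT BISIMILAR

Trace:
Bisimulation quotient by refinement:
  π0 = {{0,1,2,3,4,5,6,7}}
  π1 = {{0,1},{2},{3,4,7},{5},{6}}
  π2 = {{0},{1},{2},{3},{4},{5},{6},{7}}
8 equivalence class(es) (converged in 3)
[2]={2}  [4]={4}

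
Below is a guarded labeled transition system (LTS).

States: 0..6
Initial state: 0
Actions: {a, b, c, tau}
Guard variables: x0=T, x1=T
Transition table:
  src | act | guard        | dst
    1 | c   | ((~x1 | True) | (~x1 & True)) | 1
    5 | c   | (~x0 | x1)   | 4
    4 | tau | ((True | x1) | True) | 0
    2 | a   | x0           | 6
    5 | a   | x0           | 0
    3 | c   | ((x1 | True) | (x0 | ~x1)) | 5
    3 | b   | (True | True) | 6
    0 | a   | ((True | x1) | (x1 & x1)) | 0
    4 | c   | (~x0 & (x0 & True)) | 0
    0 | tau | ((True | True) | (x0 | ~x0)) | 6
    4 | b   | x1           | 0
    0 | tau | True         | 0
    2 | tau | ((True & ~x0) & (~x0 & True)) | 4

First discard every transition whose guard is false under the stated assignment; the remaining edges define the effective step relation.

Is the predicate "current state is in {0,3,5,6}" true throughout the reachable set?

Answer: INVARIANT HOLDS

Working:
Safe = {0,3,5,6}
Reachable = {0,6}
  0: safe
  6: safe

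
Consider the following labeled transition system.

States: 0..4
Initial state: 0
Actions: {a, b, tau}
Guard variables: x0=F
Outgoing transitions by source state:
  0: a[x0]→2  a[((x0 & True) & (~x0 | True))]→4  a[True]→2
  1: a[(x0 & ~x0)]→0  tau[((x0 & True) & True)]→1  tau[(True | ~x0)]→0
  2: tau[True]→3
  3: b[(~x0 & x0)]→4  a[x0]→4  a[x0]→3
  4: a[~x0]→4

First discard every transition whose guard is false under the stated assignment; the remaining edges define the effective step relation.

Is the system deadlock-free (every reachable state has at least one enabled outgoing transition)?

Reach set: {0,2,3}
  0: a→2  [1 out]
  2: tau→3  [1 out]
  3: ∅  [STUCK]
trace reaching 3: a·tau

Answer: DEADLOCK at state 3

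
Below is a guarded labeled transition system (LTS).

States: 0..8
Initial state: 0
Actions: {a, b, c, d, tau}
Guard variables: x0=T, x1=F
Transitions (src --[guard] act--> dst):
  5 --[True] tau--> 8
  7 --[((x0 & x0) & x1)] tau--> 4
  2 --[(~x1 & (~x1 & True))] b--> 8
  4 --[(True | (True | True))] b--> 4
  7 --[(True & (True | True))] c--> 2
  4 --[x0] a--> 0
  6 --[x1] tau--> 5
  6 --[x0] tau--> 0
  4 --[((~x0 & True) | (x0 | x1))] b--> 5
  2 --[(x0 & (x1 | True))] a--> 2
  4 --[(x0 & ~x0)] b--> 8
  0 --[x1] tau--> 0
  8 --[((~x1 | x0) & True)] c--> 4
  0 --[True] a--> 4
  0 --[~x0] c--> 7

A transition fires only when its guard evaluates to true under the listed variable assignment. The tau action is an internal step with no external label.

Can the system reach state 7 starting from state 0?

Answer: UNREACHABLE

Analysis:
After dropping false guards: 10 live edges.
depth 0: {0}
depth 1: {4}  now seen {0,4}
depth 2: {5}  now seen {0,4,5}
depth 3: {8}  now seen {0,4,5,8}
R = {0,4,5,8}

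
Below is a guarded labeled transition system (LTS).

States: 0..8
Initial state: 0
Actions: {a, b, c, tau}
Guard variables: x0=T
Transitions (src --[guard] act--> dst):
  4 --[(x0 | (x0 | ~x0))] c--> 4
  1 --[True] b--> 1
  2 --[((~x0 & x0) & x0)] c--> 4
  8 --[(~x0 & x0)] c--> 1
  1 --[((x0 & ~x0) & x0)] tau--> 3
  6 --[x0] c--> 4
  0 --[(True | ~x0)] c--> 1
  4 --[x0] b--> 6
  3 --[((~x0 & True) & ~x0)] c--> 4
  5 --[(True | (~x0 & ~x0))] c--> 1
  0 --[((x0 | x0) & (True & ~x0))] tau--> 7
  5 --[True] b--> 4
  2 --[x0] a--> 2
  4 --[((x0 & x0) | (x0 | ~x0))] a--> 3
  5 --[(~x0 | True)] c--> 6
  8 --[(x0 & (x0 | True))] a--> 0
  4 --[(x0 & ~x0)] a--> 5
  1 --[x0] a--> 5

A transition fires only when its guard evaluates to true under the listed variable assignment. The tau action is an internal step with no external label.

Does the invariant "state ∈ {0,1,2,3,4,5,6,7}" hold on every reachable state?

Answer: INVARIANT HOLDS

Analysis:
Inv-set: {0,1,2,3,4,5,6,7}
Reachable = {0,1,3,4,5,6}
  0: safe
  1: safe
  3: safe
  4: safe
  5: safe
  6: safe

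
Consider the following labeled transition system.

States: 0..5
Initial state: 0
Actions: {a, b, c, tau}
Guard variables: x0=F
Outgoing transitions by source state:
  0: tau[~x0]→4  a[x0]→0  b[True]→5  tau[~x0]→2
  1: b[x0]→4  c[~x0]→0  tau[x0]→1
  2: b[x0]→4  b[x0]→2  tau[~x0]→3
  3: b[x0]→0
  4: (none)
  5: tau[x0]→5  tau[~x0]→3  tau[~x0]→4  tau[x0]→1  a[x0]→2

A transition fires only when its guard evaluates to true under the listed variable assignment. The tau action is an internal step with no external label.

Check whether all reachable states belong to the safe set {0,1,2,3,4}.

Allowed set {0,1,2,3,4}
Reachable = {0,2,3,4,5}
  0: safe
  2: safe
  3: safe
  4: safe
  5: outside
reach 5 via b — violates

Answer: INVARIANT VIOLATED at state 5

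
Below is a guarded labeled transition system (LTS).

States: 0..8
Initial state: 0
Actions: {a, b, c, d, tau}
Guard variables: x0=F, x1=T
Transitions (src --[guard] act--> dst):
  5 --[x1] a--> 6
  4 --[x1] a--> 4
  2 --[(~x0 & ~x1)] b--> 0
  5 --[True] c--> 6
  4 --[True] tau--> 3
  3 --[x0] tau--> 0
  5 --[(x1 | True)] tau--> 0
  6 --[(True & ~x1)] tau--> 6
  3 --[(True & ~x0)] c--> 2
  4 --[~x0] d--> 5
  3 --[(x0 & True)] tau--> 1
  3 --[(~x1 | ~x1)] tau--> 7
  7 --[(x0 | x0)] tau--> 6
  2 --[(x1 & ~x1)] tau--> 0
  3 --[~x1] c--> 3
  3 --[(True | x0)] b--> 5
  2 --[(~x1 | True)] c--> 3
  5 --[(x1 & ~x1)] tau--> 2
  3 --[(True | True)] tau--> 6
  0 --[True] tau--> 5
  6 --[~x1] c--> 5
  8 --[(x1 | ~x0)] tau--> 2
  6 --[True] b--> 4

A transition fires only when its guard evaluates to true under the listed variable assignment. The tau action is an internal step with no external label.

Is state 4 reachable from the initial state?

13 transition(s) survive guard evaluation.
depth 0: {0}
depth 1: {5}  now seen {0,5}
depth 2: {6}  now seen {0,5,6}
depth 3: {4}  now seen {0,4,5,6}
depth 4: {3}  now seen {0,3,4,5,6}
depth 5: {2}  now seen {0,2,3,4,5,6}
R = {0,2,3,4,5,6}
trace reaching 4: tau·a·b

Answer: REACHABLE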